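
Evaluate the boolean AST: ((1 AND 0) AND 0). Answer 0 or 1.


Step 1: Evaluate inner node
  1 AND 0 = 0
Step 2: Evaluate root node
  0 AND 0 = 0

0


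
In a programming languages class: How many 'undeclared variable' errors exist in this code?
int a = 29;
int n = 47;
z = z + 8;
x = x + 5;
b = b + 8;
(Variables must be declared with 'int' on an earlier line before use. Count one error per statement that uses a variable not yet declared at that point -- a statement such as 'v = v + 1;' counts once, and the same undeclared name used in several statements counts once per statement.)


Scanning code line by line:
  Line 1: declare 'a' -> declared = ['a']
  Line 2: declare 'n' -> declared = ['a', 'n']
  Line 3: use 'z' -> ERROR (undeclared)
  Line 4: use 'x' -> ERROR (undeclared)
  Line 5: use 'b' -> ERROR (undeclared)
Total undeclared variable errors: 3

3


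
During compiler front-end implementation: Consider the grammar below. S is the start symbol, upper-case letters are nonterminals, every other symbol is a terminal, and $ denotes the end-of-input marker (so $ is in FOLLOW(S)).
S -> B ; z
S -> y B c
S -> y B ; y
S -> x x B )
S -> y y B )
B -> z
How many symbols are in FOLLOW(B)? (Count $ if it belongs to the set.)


S is the start symbol and does not occur in any rule body, so FOLLOW(S) = {$}.
Examining every occurrence of B in a rule body:
  S -> B ; z : B is followed by terminal ';' -> add ';'
  S -> y B c : B is followed by terminal 'c' -> add 'c'
  S -> y B ; y : B is followed by terminal ';' -> add ';' (already in the set)
  S -> x x B ) : B is followed by terminal ')' -> add ')'
  S -> y y B ) : B is followed by terminal ')' -> add ')' (already in the set)
  B -> z : B does not occur in the body -> contributes nothing
FOLLOW(B) = {), ;, c}
Count: 3

3


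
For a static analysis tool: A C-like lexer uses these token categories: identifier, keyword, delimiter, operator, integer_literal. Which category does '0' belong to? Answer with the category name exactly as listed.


Token: '0'
Checking categories:
  identifier: no
  integer_literal: YES
  operator: no
  keyword: no
  delimiter: no
Category: integer_literal

integer_literal


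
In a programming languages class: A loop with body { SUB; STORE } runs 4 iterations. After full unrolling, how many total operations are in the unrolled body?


Loop body operations: SUB, STORE (2 ops per iteration)
Unrolling 4 iterations:
  Iteration 1: SUB, STORE (2 ops)
  Iteration 2: SUB, STORE (2 ops)
  Iteration 3: SUB, STORE (2 ops)
  Iteration 4: SUB, STORE (2 ops)
Total: 4 iterations * 2 ops/iter = 8 operations

8


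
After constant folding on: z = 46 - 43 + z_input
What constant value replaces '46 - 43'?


Identifying constant sub-expression:
  Original: z = 46 - 43 + z_input
  46 and 43 are both compile-time constants
  Evaluating: 46 - 43 = 3
  After folding: z = 3 + z_input

3


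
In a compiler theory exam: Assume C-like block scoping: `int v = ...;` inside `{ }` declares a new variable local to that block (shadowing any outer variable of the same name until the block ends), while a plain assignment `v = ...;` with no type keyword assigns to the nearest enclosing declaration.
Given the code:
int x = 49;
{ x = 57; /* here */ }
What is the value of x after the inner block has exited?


Analyzing scoping rules:
Outer scope: declares x = 49
Inner block: 'x = 57;' has no type keyword, so it is an assignment to the outer x (no shadowing)
The assignment changed the outer variable itself, so the new value persists after the block -> 57
Result: 57

57


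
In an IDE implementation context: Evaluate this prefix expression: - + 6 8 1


Parsing prefix expression: - + 6 8 1
Step 1: Innermost operation '+ 6 8'
  6 + 8 = 14
Step 2: Outer operation '- [14] 1'
  14 - 1 = 13

13


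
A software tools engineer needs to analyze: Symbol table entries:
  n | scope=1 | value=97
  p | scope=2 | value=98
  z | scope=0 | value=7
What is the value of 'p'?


Searching symbol table for 'p':
  n | scope=1 | value=97
  p | scope=2 | value=98 <- MATCH
  z | scope=0 | value=7
Found 'p' at scope 2 with value 98

98


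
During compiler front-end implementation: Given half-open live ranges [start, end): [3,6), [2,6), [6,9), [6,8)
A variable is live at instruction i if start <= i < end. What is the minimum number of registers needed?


Live ranges:
  Var0: [3, 6)
  Var1: [2, 6)
  Var2: [6, 9)
  Var3: [6, 8)
Sweep-line events (position, delta, active):
  pos=2 start -> active=1
  pos=3 start -> active=2
  pos=6 end -> active=1
  pos=6 end -> active=0
  pos=6 start -> active=1
  pos=6 start -> active=2
  pos=8 end -> active=1
  pos=9 end -> active=0
Maximum simultaneous active: 2
Minimum registers needed: 2

2


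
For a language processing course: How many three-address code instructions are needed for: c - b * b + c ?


Expression: c - b * b + c
Generating three-address code (respecting * over +/- precedence):
  Instruction 1: t1 = b * b
  Instruction 2: t2 = c - t1
  Instruction 3: t3 = t2 + c
Total instructions: 3

3


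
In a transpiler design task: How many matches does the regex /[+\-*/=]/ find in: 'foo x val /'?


Pattern: /[+\-*/=]/ (operators)
Input: 'foo x val /'
Scanning for matches:
  Match 1: '/'
Total matches: 1

1


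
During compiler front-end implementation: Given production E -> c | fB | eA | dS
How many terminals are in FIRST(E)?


Production: E -> c | fB | eA | dS
Examining each alternative for leading terminals:
  E -> c : first terminal = 'c'
  E -> fB : first terminal = 'f'
  E -> eA : first terminal = 'e'
  E -> dS : first terminal = 'd'
FIRST(E) = {c, d, e, f}
Count: 4

4


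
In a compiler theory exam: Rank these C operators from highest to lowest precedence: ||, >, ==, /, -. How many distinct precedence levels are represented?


Looking up precedence for each operator:
  || -> precedence 1
  > -> precedence 4
  == -> precedence 3
  / -> precedence 6
  - -> precedence 5
Sorted highest to lowest: /, -, >, ==, ||
Distinct precedence values: [6, 5, 4, 3, 1]
Number of distinct levels: 5

5


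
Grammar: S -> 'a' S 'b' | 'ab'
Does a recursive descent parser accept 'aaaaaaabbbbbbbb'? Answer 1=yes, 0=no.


Grammar accepts strings of the form a^n b^n (n >= 1)
Word: 'aaaaaaabbbbbbbb'
Counting: 7 a's and 8 b's
Check: 7 == 8? No
Mismatch: a-count != b-count
Rejected

0


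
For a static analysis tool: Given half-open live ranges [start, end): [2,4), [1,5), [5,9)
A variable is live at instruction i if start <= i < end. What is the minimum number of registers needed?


Live ranges:
  Var0: [2, 4)
  Var1: [1, 5)
  Var2: [5, 9)
Sweep-line events (position, delta, active):
  pos=1 start -> active=1
  pos=2 start -> active=2
  pos=4 end -> active=1
  pos=5 end -> active=0
  pos=5 start -> active=1
  pos=9 end -> active=0
Maximum simultaneous active: 2
Minimum registers needed: 2

2


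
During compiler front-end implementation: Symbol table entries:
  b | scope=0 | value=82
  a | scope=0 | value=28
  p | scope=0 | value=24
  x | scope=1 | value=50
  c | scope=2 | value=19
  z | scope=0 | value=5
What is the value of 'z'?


Searching symbol table for 'z':
  b | scope=0 | value=82
  a | scope=0 | value=28
  p | scope=0 | value=24
  x | scope=1 | value=50
  c | scope=2 | value=19
  z | scope=0 | value=5 <- MATCH
Found 'z' at scope 0 with value 5

5


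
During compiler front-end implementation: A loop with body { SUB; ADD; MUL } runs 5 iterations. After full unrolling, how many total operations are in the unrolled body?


Loop body operations: SUB, ADD, MUL (3 ops per iteration)
Unrolling 5 iterations:
  Iteration 1: SUB, ADD, MUL (3 ops)
  Iteration 2: SUB, ADD, MUL (3 ops)
  Iteration 3: SUB, ADD, MUL (3 ops)
  Iteration 4: SUB, ADD, MUL (3 ops)
  Iteration 5: SUB, ADD, MUL (3 ops)
Total: 5 iterations * 3 ops/iter = 15 operations

15


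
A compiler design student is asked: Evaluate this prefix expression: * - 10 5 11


Parsing prefix expression: * - 10 5 11
Step 1: Innermost operation '- 10 5'
  10 - 5 = 5
Step 2: Outer operation '* [5] 11'
  5 * 11 = 55

55


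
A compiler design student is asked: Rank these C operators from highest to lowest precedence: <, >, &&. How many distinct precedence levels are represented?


Looking up precedence for each operator:
  < -> precedence 4
  > -> precedence 4
  && -> precedence 2
Sorted highest to lowest: <, >, &&
Distinct precedence values: [4, 2]
Number of distinct levels: 2

2


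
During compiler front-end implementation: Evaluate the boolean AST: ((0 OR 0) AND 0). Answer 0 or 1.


Step 1: Evaluate inner node
  0 OR 0 = 0
Step 2: Evaluate root node
  0 AND 0 = 0

0


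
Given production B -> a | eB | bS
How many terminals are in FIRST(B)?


Production: B -> a | eB | bS
Examining each alternative for leading terminals:
  B -> a : first terminal = 'a'
  B -> eB : first terminal = 'e'
  B -> bS : first terminal = 'b'
FIRST(B) = {a, b, e}
Count: 3

3


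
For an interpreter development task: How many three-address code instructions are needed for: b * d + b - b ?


Expression: b * d + b - b
Generating three-address code (respecting * over +/- precedence):
  Instruction 1: t1 = b * d
  Instruction 2: t2 = t1 + b
  Instruction 3: t3 = t2 - b
Total instructions: 3

3


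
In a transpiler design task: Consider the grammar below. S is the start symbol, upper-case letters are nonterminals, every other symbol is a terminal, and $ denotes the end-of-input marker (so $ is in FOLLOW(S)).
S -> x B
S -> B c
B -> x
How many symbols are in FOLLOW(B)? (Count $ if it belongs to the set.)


S is the start symbol and does not occur in any rule body, so FOLLOW(S) = {$}.
Examining every occurrence of B in a rule body:
  S -> x B : B is at the right end -> add FOLLOW(S) = {$}
  S -> B c : B is followed by terminal 'c' -> add 'c'
  B -> x : B does not occur in the body -> contributes nothing
FOLLOW(B) = {c, $}
Count: 2

2


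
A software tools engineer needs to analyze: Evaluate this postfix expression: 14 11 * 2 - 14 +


Processing tokens left to right:
Push 14, Push 11
Pop 14 and 11, compute 14 * 11 = 154, push 154
Push 2
Pop 154 and 2, compute 154 - 2 = 152, push 152
Push 14
Pop 152 and 14, compute 152 + 14 = 166, push 166
Stack result: 166

166


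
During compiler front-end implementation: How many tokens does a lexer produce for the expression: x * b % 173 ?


Scanning 'x * b % 173'
Token 1: 'x' -> identifier
Token 2: '*' -> operator
Token 3: 'b' -> identifier
Token 4: '%' -> operator
Token 5: '173' -> integer_literal
Total tokens: 5

5


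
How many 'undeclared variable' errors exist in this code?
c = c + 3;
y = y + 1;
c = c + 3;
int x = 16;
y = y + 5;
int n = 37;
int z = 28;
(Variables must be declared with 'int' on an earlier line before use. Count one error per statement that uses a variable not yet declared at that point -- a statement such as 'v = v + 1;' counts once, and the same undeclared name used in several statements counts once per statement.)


Scanning code line by line:
  Line 1: use 'c' -> ERROR (undeclared)
  Line 2: use 'y' -> ERROR (undeclared)
  Line 3: use 'c' -> ERROR (undeclared)
  Line 4: declare 'x' -> declared = ['x']
  Line 5: use 'y' -> ERROR (undeclared)
  Line 6: declare 'n' -> declared = ['n', 'x']
  Line 7: declare 'z' -> declared = ['n', 'x', 'z']
Total undeclared variable errors: 4

4


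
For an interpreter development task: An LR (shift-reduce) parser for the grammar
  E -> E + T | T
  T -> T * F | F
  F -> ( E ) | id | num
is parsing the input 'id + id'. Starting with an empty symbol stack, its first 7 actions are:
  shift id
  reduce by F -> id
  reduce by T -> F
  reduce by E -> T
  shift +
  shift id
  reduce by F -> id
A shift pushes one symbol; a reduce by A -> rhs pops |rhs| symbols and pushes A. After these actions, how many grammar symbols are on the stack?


Tracking the symbol stack through each action:
  Action 1: shift 'id' : push -> stack = [id] (size 1)
  Action 2: reduce by F -> id : pop 1, push F -> stack = [F] (size 1)
  Action 3: reduce by T -> F : pop 1, push T -> stack = [T] (size 1)
  Action 4: reduce by E -> T : pop 1, push E -> stack = [E] (size 1)
  Action 5: shift '+' : push -> stack = [E, +] (size 2)
  Action 6: shift 'id' : push -> stack = [E, +, id] (size 3)
  Action 7: reduce by F -> id : pop 1, push F -> stack = [E, +, F] (size 3)
Final stack size: 3

3


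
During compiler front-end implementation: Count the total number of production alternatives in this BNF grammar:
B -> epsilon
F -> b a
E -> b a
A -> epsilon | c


Counting alternatives per rule:
  B: 1 alternative(s)
  F: 1 alternative(s)
  E: 1 alternative(s)
  A: 2 alternative(s)
Sum: 1 + 1 + 1 + 2 = 5

5


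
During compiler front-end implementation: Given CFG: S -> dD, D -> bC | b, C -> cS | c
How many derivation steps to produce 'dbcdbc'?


Grammar: S -> dD, D -> bC | b, C -> cS | c
Deriving 'dbcdbc':
Step 1: S -> dD => dD
Step 2: D -> bC => dbC
Step 3: C -> cS => dbcS
Step 4: S -> dD => dbcdD
Step 5: D -> bC => dbcdbC
Step 6: C -> c => dbcdbc
Total derivation steps: 6

6


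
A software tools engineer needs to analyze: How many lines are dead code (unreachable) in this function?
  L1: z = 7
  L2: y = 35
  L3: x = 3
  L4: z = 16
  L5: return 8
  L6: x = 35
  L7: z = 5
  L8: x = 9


Analyzing control flow:
  L1: reachable (before return)
  L2: reachable (before return)
  L3: reachable (before return)
  L4: reachable (before return)
  L5: reachable (return statement)
  L6: DEAD (after return at L5)
  L7: DEAD (after return at L5)
  L8: DEAD (after return at L5)
Return at L5, total lines = 8
Dead lines: L6 through L8
Count: 3

3


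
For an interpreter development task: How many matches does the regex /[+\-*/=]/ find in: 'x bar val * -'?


Pattern: /[+\-*/=]/ (operators)
Input: 'x bar val * -'
Scanning for matches:
  Match 1: '*'
  Match 2: '-'
Total matches: 2

2


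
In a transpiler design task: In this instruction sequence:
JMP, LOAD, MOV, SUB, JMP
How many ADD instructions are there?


Scanning instruction sequence for ADD:
  Position 1: JMP
  Position 2: LOAD
  Position 3: MOV
  Position 4: SUB
  Position 5: JMP
Matches at positions: []
Total ADD count: 0

0


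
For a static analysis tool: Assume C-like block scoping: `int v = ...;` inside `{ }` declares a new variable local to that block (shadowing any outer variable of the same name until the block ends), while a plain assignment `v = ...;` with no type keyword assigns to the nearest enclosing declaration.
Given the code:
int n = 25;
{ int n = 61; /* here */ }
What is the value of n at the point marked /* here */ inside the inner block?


Analyzing scoping rules:
Outer scope: declares n = 25
Inner block: 'int n = 61;' declares a NEW n that shadows the outer one
Inside the block the inner declaration is in scope -> 61
Result: 61

61


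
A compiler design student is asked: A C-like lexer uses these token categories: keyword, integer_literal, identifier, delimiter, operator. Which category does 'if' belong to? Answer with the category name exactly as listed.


Token: 'if'
Checking categories:
  identifier: no
  integer_literal: no
  operator: no
  keyword: YES
  delimiter: no
Category: keyword

keyword


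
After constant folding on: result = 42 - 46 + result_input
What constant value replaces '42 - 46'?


Identifying constant sub-expression:
  Original: result = 42 - 46 + result_input
  42 and 46 are both compile-time constants
  Evaluating: 42 - 46 = -4
  After folding: result = -4 + result_input

-4


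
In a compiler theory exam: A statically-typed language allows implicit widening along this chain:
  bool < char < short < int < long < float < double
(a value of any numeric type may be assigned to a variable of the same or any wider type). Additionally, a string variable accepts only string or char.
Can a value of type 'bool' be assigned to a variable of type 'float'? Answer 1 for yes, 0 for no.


Target variable type: float
Source value type: bool
Numeric ranks: bool=0, float=5
Widening allowed iff rank(source) <= rank(target): 0 <= 5? Yes
Result: 1

1


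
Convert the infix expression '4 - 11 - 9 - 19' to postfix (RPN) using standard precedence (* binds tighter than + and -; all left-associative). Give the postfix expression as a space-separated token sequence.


Applying the shunting-yard algorithm:
  Operand 4 -> output
  Push '-' onto operator stack -> op-stack: [-]
  Operand 11 -> output
  See '-' (prec 1); top '-' (prec 1) >= it -> pop '-' to output
  Push '-' onto operator stack -> op-stack: [-]
  Operand 9 -> output
  See '-' (prec 1); top '-' (prec 1) >= it -> pop '-' to output
  Push '-' onto operator stack -> op-stack: [-]
  Operand 19 -> output
  End of input: pop '-' to output
Postfix result: 4 11 - 9 - 19 -

4 11 - 9 - 19 -


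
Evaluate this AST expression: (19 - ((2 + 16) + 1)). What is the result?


Expression: (19 - ((2 + 16) + 1))
Evaluating step by step:
  2 + 16 = 18
  18 + 1 = 19
  19 - 19 = 0
Result: 0

0


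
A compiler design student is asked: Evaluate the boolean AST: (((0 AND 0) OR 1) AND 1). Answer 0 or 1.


Step 1: Evaluate inner node
  0 AND 0 = 0
Step 2: Evaluate next node
  0 OR 1 = 1
Step 3: Evaluate root node
  1 AND 1 = 1

1


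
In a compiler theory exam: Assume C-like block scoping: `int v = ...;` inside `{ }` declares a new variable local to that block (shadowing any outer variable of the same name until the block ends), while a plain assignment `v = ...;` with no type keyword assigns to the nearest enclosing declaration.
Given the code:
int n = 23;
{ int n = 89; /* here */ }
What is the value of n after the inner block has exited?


Analyzing scoping rules:
Outer scope: declares n = 23
Inner block: 'int n = 89;' declares a NEW n that shadows the outer one
When the block exits the inner n goes out of scope; the outer n was never modified -> 23
Result: 23

23


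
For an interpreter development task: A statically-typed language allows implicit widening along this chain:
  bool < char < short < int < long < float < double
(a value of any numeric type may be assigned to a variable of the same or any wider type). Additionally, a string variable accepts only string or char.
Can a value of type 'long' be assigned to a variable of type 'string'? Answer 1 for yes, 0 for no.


Target variable type: string
Source value type: long
Rule: string accepts only {string, char}
  source 'long' in {string, char}? No
Result: 0

0


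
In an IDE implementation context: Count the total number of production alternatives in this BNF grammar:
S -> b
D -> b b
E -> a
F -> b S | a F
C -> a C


Counting alternatives per rule:
  S: 1 alternative(s)
  D: 1 alternative(s)
  E: 1 alternative(s)
  F: 2 alternative(s)
  C: 1 alternative(s)
Sum: 1 + 1 + 1 + 2 + 1 = 6

6


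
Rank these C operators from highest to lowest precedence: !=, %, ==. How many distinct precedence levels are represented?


Looking up precedence for each operator:
  != -> precedence 3
  % -> precedence 6
  == -> precedence 3
Sorted highest to lowest: %, !=, ==
Distinct precedence values: [6, 3]
Number of distinct levels: 2

2


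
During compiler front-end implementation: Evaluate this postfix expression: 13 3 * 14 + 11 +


Processing tokens left to right:
Push 13, Push 3
Pop 13 and 3, compute 13 * 3 = 39, push 39
Push 14
Pop 39 and 14, compute 39 + 14 = 53, push 53
Push 11
Pop 53 and 11, compute 53 + 11 = 64, push 64
Stack result: 64

64


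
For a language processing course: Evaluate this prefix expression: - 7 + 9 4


Parsing prefix expression: - 7 + 9 4
Step 1: Innermost operation '+ 9 4'
  9 + 4 = 13
Step 2: Outer operation '- 7 [13]'
  7 - 13 = -6

-6


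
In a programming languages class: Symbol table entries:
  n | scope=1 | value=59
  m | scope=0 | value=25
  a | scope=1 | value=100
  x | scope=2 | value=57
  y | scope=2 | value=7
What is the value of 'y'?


Searching symbol table for 'y':
  n | scope=1 | value=59
  m | scope=0 | value=25
  a | scope=1 | value=100
  x | scope=2 | value=57
  y | scope=2 | value=7 <- MATCH
Found 'y' at scope 2 with value 7

7


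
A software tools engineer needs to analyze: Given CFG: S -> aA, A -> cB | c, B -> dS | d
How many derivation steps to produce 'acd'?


Grammar: S -> aA, A -> cB | c, B -> dS | d
Deriving 'acd':
Step 1: S -> aA => aA
Step 2: A -> cB => acB
Step 3: B -> d => acd
Total derivation steps: 3

3


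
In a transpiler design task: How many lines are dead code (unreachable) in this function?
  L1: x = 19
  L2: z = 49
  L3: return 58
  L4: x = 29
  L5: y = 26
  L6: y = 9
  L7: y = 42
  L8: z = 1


Analyzing control flow:
  L1: reachable (before return)
  L2: reachable (before return)
  L3: reachable (return statement)
  L4: DEAD (after return at L3)
  L5: DEAD (after return at L3)
  L6: DEAD (after return at L3)
  L7: DEAD (after return at L3)
  L8: DEAD (after return at L3)
Return at L3, total lines = 8
Dead lines: L4 through L8
Count: 5

5


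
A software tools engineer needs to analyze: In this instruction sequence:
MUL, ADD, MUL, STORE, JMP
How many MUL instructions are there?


Scanning instruction sequence for MUL:
  Position 1: MUL <- MATCH
  Position 2: ADD
  Position 3: MUL <- MATCH
  Position 4: STORE
  Position 5: JMP
Matches at positions: [1, 3]
Total MUL count: 2

2


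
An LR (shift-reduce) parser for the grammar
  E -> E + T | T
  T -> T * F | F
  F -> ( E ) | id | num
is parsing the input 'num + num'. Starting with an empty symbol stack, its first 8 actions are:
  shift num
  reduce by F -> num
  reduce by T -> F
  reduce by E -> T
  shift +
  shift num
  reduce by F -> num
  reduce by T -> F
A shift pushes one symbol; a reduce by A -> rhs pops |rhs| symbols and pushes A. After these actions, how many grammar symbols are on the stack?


Tracking the symbol stack through each action:
  Action 1: shift 'num' : push -> stack = [num] (size 1)
  Action 2: reduce by F -> num : pop 1, push F -> stack = [F] (size 1)
  Action 3: reduce by T -> F : pop 1, push T -> stack = [T] (size 1)
  Action 4: reduce by E -> T : pop 1, push E -> stack = [E] (size 1)
  Action 5: shift '+' : push -> stack = [E, +] (size 2)
  Action 6: shift 'num' : push -> stack = [E, +, num] (size 3)
  Action 7: reduce by F -> num : pop 1, push F -> stack = [E, +, F] (size 3)
  Action 8: reduce by T -> F : pop 1, push T -> stack = [E, +, T] (size 3)
Final stack size: 3

3


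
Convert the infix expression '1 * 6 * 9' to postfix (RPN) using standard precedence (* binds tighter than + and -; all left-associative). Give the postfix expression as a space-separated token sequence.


Applying the shunting-yard algorithm:
  Operand 1 -> output
  Push '*' onto operator stack -> op-stack: [*]
  Operand 6 -> output
  See '*' (prec 2); top '*' (prec 2) >= it -> pop '*' to output
  Push '*' onto operator stack -> op-stack: [*]
  Operand 9 -> output
  End of input: pop '*' to output
Postfix result: 1 6 * 9 *

1 6 * 9 *


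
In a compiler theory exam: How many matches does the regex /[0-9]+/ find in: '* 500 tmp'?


Pattern: /[0-9]+/ (int literals)
Input: '* 500 tmp'
Scanning for matches:
  Match 1: '500'
Total matches: 1

1


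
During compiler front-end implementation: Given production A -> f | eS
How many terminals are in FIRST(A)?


Production: A -> f | eS
Examining each alternative for leading terminals:
  A -> f : first terminal = 'f'
  A -> eS : first terminal = 'e'
FIRST(A) = {e, f}
Count: 2

2


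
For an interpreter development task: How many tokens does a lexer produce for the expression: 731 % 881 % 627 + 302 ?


Scanning '731 % 881 % 627 + 302'
Token 1: '731' -> integer_literal
Token 2: '%' -> operator
Token 3: '881' -> integer_literal
Token 4: '%' -> operator
Token 5: '627' -> integer_literal
Token 6: '+' -> operator
Token 7: '302' -> integer_literal
Total tokens: 7

7


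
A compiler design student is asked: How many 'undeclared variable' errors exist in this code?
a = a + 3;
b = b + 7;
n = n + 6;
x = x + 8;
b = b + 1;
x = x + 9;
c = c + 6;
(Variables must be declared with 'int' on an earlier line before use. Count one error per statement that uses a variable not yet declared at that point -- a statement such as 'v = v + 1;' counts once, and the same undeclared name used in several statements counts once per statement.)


Scanning code line by line:
  Line 1: use 'a' -> ERROR (undeclared)
  Line 2: use 'b' -> ERROR (undeclared)
  Line 3: use 'n' -> ERROR (undeclared)
  Line 4: use 'x' -> ERROR (undeclared)
  Line 5: use 'b' -> ERROR (undeclared)
  Line 6: use 'x' -> ERROR (undeclared)
  Line 7: use 'c' -> ERROR (undeclared)
Total undeclared variable errors: 7

7


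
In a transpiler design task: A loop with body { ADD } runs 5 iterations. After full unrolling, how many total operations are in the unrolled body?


Loop body operations: ADD (1 op per iteration)
Unrolling 5 iterations:
  Iteration 1: ADD (1 ops)
  Iteration 2: ADD (1 ops)
  Iteration 3: ADD (1 ops)
  Iteration 4: ADD (1 ops)
  Iteration 5: ADD (1 ops)
Total: 5 iterations * 1 ops/iter = 5 operations

5


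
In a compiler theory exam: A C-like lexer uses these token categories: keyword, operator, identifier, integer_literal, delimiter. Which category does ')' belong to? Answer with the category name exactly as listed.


Token: ')'
Checking categories:
  identifier: no
  integer_literal: no
  operator: no
  keyword: no
  delimiter: YES
Category: delimiter

delimiter


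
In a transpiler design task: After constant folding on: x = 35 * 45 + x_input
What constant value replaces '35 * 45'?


Identifying constant sub-expression:
  Original: x = 35 * 45 + x_input
  35 and 45 are both compile-time constants
  Evaluating: 35 * 45 = 1575
  After folding: x = 1575 + x_input

1575


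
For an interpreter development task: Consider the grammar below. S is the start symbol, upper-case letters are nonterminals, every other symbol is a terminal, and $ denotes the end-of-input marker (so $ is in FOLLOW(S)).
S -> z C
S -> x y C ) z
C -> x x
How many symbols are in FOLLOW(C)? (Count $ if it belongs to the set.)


S is the start symbol and does not occur in any rule body, so FOLLOW(S) = {$}.
Examining every occurrence of C in a rule body:
  S -> z C : C is at the right end -> add FOLLOW(S) = {$}
  S -> x y C ) z : C is followed by terminal ')' -> add ')'
  C -> x x : C does not occur in the body -> contributes nothing
FOLLOW(C) = {), $}
Count: 2

2


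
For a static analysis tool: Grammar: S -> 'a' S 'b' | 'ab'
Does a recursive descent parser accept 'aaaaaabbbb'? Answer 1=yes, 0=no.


Grammar accepts strings of the form a^n b^n (n >= 1)
Word: 'aaaaaabbbb'
Counting: 6 a's and 4 b's
Check: 6 == 4? No
Mismatch: a-count != b-count
Rejected

0


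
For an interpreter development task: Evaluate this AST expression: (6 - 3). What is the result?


Expression: (6 - 3)
Evaluating step by step:
  6 - 3 = 3
Result: 3

3


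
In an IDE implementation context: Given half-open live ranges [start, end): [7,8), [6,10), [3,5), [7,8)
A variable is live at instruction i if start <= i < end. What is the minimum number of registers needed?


Live ranges:
  Var0: [7, 8)
  Var1: [6, 10)
  Var2: [3, 5)
  Var3: [7, 8)
Sweep-line events (position, delta, active):
  pos=3 start -> active=1
  pos=5 end -> active=0
  pos=6 start -> active=1
  pos=7 start -> active=2
  pos=7 start -> active=3
  pos=8 end -> active=2
  pos=8 end -> active=1
  pos=10 end -> active=0
Maximum simultaneous active: 3
Minimum registers needed: 3

3


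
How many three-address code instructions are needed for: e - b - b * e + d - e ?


Expression: e - b - b * e + d - e
Generating three-address code (respecting * over +/- precedence):
  Instruction 1: t1 = b * e
  Instruction 2: t2 = e - b
  Instruction 3: t3 = t2 - t1
  Instruction 4: t4 = t3 + d
  Instruction 5: t5 = t4 - e
Total instructions: 5

5


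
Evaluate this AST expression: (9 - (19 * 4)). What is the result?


Expression: (9 - (19 * 4))
Evaluating step by step:
  19 * 4 = 76
  9 - 76 = -67
Result: -67

-67


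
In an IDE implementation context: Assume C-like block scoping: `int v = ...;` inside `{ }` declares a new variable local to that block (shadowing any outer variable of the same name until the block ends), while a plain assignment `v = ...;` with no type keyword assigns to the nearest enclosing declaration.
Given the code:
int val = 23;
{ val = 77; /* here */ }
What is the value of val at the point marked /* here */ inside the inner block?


Analyzing scoping rules:
Outer scope: declares val = 23
Inner block: 'val = 77;' has no type keyword, so it is an assignment to the outer val (no shadowing)
Inside the block, after the assignment -> 77
Result: 77

77


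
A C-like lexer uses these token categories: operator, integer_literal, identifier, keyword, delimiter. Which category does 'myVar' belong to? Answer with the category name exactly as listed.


Token: 'myVar'
Checking categories:
  identifier: YES
  integer_literal: no
  operator: no
  keyword: no
  delimiter: no
Category: identifier

identifier


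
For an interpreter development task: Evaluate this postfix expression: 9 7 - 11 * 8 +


Processing tokens left to right:
Push 9, Push 7
Pop 9 and 7, compute 9 - 7 = 2, push 2
Push 11
Pop 2 and 11, compute 2 * 11 = 22, push 22
Push 8
Pop 22 and 8, compute 22 + 8 = 30, push 30
Stack result: 30

30


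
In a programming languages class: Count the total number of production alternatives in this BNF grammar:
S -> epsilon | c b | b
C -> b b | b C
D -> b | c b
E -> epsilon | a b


Counting alternatives per rule:
  S: 3 alternative(s)
  C: 2 alternative(s)
  D: 2 alternative(s)
  E: 2 alternative(s)
Sum: 3 + 2 + 2 + 2 = 9

9


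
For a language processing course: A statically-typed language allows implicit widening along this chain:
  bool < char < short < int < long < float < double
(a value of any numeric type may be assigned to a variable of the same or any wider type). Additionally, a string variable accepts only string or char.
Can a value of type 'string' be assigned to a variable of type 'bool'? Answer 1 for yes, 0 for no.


Target variable type: bool
Source value type: string
Rule: string cannot widen to any numeric type
Result: 0

0


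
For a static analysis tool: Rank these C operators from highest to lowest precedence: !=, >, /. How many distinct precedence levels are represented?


Looking up precedence for each operator:
  != -> precedence 3
  > -> precedence 4
  / -> precedence 6
Sorted highest to lowest: /, >, !=
Distinct precedence values: [6, 4, 3]
Number of distinct levels: 3

3


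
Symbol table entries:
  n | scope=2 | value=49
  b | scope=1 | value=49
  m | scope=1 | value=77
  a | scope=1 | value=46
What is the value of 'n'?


Searching symbol table for 'n':
  n | scope=2 | value=49 <- MATCH
  b | scope=1 | value=49
  m | scope=1 | value=77
  a | scope=1 | value=46
Found 'n' at scope 2 with value 49

49


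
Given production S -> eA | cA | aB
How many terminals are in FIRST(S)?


Production: S -> eA | cA | aB
Examining each alternative for leading terminals:
  S -> eA : first terminal = 'e'
  S -> cA : first terminal = 'c'
  S -> aB : first terminal = 'a'
FIRST(S) = {a, c, e}
Count: 3

3


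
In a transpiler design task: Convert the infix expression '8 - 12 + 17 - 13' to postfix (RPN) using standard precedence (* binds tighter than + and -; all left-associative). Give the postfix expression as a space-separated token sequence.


Applying the shunting-yard algorithm:
  Operand 8 -> output
  Push '-' onto operator stack -> op-stack: [-]
  Operand 12 -> output
  See '+' (prec 1); top '-' (prec 1) >= it -> pop '-' to output
  Push '+' onto operator stack -> op-stack: [+]
  Operand 17 -> output
  See '-' (prec 1); top '+' (prec 1) >= it -> pop '+' to output
  Push '-' onto operator stack -> op-stack: [-]
  Operand 13 -> output
  End of input: pop '-' to output
Postfix result: 8 12 - 17 + 13 -

8 12 - 17 + 13 -


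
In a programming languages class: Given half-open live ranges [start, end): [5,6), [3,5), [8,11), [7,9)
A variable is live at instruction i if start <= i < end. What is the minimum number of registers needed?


Live ranges:
  Var0: [5, 6)
  Var1: [3, 5)
  Var2: [8, 11)
  Var3: [7, 9)
Sweep-line events (position, delta, active):
  pos=3 start -> active=1
  pos=5 end -> active=0
  pos=5 start -> active=1
  pos=6 end -> active=0
  pos=7 start -> active=1
  pos=8 start -> active=2
  pos=9 end -> active=1
  pos=11 end -> active=0
Maximum simultaneous active: 2
Minimum registers needed: 2

2


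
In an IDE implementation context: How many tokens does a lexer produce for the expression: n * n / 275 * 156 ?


Scanning 'n * n / 275 * 156'
Token 1: 'n' -> identifier
Token 2: '*' -> operator
Token 3: 'n' -> identifier
Token 4: '/' -> operator
Token 5: '275' -> integer_literal
Token 6: '*' -> operator
Token 7: '156' -> integer_literal
Total tokens: 7

7


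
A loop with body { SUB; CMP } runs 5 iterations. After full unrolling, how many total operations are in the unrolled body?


Loop body operations: SUB, CMP (2 ops per iteration)
Unrolling 5 iterations:
  Iteration 1: SUB, CMP (2 ops)
  Iteration 2: SUB, CMP (2 ops)
  Iteration 3: SUB, CMP (2 ops)
  Iteration 4: SUB, CMP (2 ops)
  Iteration 5: SUB, CMP (2 ops)
Total: 5 iterations * 2 ops/iter = 10 operations

10


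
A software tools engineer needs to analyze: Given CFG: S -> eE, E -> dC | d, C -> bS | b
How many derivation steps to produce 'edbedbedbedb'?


Grammar: S -> eE, E -> dC | d, C -> bS | b
Deriving 'edbedbedbedb':
Step 1: S -> eE => eE
Step 2: E -> dC => edC
Step 3: C -> bS => edbS
Step 4: S -> eE => edbeE
Step 5: E -> dC => edbedC
Step 6: C -> bS => edbedbS
Step 7: S -> eE => edbedbeE
Step 8: E -> dC => edbedbedC
Step 9: C -> bS => edbedbedbS
Step 10: S -> eE => edbedbedbeE
Step 11: E -> dC => edbedbedbedC
Step 12: C -> b => edbedbedbedb
Total derivation steps: 12

12


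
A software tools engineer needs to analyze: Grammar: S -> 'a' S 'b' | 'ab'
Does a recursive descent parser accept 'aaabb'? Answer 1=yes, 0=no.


Grammar accepts strings of the form a^n b^n (n >= 1)
Word: 'aaabb'
Counting: 3 a's and 2 b's
Check: 3 == 2? No
Mismatch: a-count != b-count
Rejected

0


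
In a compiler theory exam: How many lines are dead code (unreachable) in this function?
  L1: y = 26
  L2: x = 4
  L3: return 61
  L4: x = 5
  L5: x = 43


Analyzing control flow:
  L1: reachable (before return)
  L2: reachable (before return)
  L3: reachable (return statement)
  L4: DEAD (after return at L3)
  L5: DEAD (after return at L3)
Return at L3, total lines = 5
Dead lines: L4 through L5
Count: 2

2


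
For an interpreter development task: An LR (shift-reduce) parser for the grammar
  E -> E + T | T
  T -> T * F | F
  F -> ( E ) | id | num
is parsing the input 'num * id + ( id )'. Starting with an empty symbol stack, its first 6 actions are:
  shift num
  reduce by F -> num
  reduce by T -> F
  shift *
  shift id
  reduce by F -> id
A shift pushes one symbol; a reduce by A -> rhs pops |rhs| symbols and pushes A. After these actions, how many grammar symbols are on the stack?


Tracking the symbol stack through each action:
  Action 1: shift 'num' : push -> stack = [num] (size 1)
  Action 2: reduce by F -> num : pop 1, push F -> stack = [F] (size 1)
  Action 3: reduce by T -> F : pop 1, push T -> stack = [T] (size 1)
  Action 4: shift '*' : push -> stack = [T, *] (size 2)
  Action 5: shift 'id' : push -> stack = [T, *, id] (size 3)
  Action 6: reduce by F -> id : pop 1, push F -> stack = [T, *, F] (size 3)
Final stack size: 3

3


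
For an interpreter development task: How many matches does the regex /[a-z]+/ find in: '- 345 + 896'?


Pattern: /[a-z]+/ (identifiers)
Input: '- 345 + 896'
Scanning for matches:
Total matches: 0

0


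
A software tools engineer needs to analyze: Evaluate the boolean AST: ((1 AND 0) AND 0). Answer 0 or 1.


Step 1: Evaluate inner node
  1 AND 0 = 0
Step 2: Evaluate root node
  0 AND 0 = 0

0


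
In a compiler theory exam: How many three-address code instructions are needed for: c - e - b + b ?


Expression: c - e - b + b
Generating three-address code (respecting * over +/- precedence):
  Instruction 1: t1 = c - e
  Instruction 2: t2 = t1 - b
  Instruction 3: t3 = t2 + b
Total instructions: 3

3


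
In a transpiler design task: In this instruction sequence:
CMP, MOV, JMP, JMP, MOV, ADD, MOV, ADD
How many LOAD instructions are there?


Scanning instruction sequence for LOAD:
  Position 1: CMP
  Position 2: MOV
  Position 3: JMP
  Position 4: JMP
  Position 5: MOV
  Position 6: ADD
  Position 7: MOV
  Position 8: ADD
Matches at positions: []
Total LOAD count: 0

0


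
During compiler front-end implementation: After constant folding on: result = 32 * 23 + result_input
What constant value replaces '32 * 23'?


Identifying constant sub-expression:
  Original: result = 32 * 23 + result_input
  32 and 23 are both compile-time constants
  Evaluating: 32 * 23 = 736
  After folding: result = 736 + result_input

736


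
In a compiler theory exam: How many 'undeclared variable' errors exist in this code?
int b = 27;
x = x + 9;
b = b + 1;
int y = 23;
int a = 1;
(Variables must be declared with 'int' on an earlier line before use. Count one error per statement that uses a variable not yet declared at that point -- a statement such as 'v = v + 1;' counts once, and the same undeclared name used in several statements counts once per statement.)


Scanning code line by line:
  Line 1: declare 'b' -> declared = ['b']
  Line 2: use 'x' -> ERROR (undeclared)
  Line 3: use 'b' -> OK (declared)
  Line 4: declare 'y' -> declared = ['b', 'y']
  Line 5: declare 'a' -> declared = ['a', 'b', 'y']
Total undeclared variable errors: 1

1


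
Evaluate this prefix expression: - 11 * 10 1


Parsing prefix expression: - 11 * 10 1
Step 1: Innermost operation '* 10 1'
  10 * 1 = 10
Step 2: Outer operation '- 11 [10]'
  11 - 10 = 1

1


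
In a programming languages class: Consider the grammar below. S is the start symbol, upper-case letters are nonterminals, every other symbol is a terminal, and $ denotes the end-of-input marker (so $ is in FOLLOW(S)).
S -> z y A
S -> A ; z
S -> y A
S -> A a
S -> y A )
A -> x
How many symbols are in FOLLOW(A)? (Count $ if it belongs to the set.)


S is the start symbol and does not occur in any rule body, so FOLLOW(S) = {$}.
Examining every occurrence of A in a rule body:
  S -> z y A : A is at the right end -> add FOLLOW(S) = {$}
  S -> A ; z : A is followed by terminal ';' -> add ';'
  S -> y A : A is at the right end -> add FOLLOW(S) = {$} (already in the set)
  S -> A a : A is followed by terminal 'a' -> add 'a'
  S -> y A ) : A is followed by terminal ')' -> add ')'
  A -> x : A does not occur in the body -> contributes nothing
FOLLOW(A) = {), ;, a, $}
Count: 4

4


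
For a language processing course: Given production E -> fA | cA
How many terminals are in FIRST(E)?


Production: E -> fA | cA
Examining each alternative for leading terminals:
  E -> fA : first terminal = 'f'
  E -> cA : first terminal = 'c'
FIRST(E) = {c, f}
Count: 2

2


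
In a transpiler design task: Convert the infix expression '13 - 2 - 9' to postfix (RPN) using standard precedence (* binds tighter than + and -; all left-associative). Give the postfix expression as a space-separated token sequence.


Applying the shunting-yard algorithm:
  Operand 13 -> output
  Push '-' onto operator stack -> op-stack: [-]
  Operand 2 -> output
  See '-' (prec 1); top '-' (prec 1) >= it -> pop '-' to output
  Push '-' onto operator stack -> op-stack: [-]
  Operand 9 -> output
  End of input: pop '-' to output
Postfix result: 13 2 - 9 -

13 2 - 9 -


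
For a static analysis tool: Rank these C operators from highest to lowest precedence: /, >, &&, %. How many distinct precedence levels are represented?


Looking up precedence for each operator:
  / -> precedence 6
  > -> precedence 4
  && -> precedence 2
  % -> precedence 6
Sorted highest to lowest: /, %, >, &&
Distinct precedence values: [6, 4, 2]
Number of distinct levels: 3

3
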